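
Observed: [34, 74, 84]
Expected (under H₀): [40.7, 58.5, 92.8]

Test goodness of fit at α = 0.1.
Chi-square goodness of fit test:
H₀: observed counts match expected distribution
H₁: observed counts differ from expected distribution
df = k - 1 = 2
χ² = Σ(O - E)²/E
   = (34 - 40.7)²/40.7 + (74 - 58.5)²/58.5 + (84 - 92.8)²/92.8
   = 1.103 + 4.107 + 0.834
   = 6.04
p-value = 0.0487

Since p-value < α = 0.1, we reject H₀.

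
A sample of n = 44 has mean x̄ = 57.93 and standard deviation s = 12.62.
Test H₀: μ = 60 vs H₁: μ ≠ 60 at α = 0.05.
One-sample t-test:
H₀: μ = 60
H₁: μ ≠ 60
df = n - 1 = 43
t = (x̄ - μ₀) / (s/√n) = (57.93 - 60) / (12.62/√44) = -1.088
p-value = 0.2826

Since p-value > α = 0.05, we fail to reject H₀.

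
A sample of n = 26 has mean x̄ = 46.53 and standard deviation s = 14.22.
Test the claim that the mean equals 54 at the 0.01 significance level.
One-sample t-test:
H₀: μ = 54
H₁: μ ≠ 54
df = n - 1 = 25
t = (x̄ - μ₀) / (s/√n) = (46.53 - 54) / (14.22/√26) = -2.679
p-value = 0.0129

Since p-value > α = 0.01, we fail to reject H₀.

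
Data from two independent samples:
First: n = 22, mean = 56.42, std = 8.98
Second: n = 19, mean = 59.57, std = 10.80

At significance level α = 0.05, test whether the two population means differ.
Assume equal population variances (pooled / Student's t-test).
Student's two-sample t-test (equal variances):
H₀: μ₁ = μ₂
H₁: μ₁ ≠ μ₂
df = n₁ + n₂ - 2 = 39
Pooled variance s_p² = [(n₁-1)s₁² + (n₂-1)s₂²] / (n₁ + n₂ - 2) = [(21)(8.98²) + (18)(10.80²)] / 39 = 97.2556
SE = √(s_p²(1/n₁ + 1/n₂)) = √(97.2556 × (1/22 + 1/19)) = 3.0886
t = (x̄₁ - x̄₂) / SE = (56.42 - 59.57) / 3.0886 = -3.15 / 3.0886 = -1.020
p-value = 0.3141

Since p-value > α = 0.05, we fail to reject H₀.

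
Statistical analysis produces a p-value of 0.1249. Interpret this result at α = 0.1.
Since p = 0.1249 > α = 0.1, fail to reject H₀.
There is insufficient evidence to reject the null hypothesis; the result is not statistically significant at the 0.1 level.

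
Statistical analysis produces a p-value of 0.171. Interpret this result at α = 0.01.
Since p = 0.171 > α = 0.01, fail to reject H₀.
There is insufficient evidence to reject the null hypothesis; the result is not statistically significant at the 0.01 level.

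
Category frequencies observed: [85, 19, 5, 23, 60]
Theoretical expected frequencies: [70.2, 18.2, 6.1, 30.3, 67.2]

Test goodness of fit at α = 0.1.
Chi-square goodness of fit test:
H₀: observed counts match expected distribution
H₁: observed counts differ from expected distribution
df = k - 1 = 4
χ² = Σ(O - E)²/E
   = (85 - 70.2)²/70.2 + (19 - 18.2)²/18.2 + (5 - 6.1)²/6.1 + (23 - 30.3)²/30.3 + (60 - 67.2)²/67.2
   = 3.120 + 0.035 + 0.198 + 1.759 + 0.771
   = 5.88
p-value = 0.2080

Since p-value > α = 0.1, we fail to reject H₀.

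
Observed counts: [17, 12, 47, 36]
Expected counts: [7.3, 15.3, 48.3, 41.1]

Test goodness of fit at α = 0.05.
Chi-square goodness of fit test:
H₀: observed counts match expected distribution
H₁: observed counts differ from expected distribution
df = k - 1 = 3
χ² = Σ(O - E)²/E
   = (17 - 7.3)²/7.3 + (12 - 15.3)²/15.3 + (47 - 48.3)²/48.3 + (36 - 41.1)²/41.1
   = 12.889 + 0.712 + 0.035 + 0.633
   = 14.27
p-value = 0.0026

Since p-value < α = 0.05, we reject H₀.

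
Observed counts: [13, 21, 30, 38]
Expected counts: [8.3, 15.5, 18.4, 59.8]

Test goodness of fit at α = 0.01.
Chi-square goodness of fit test:
H₀: observed counts match expected distribution
H₁: observed counts differ from expected distribution
df = k - 1 = 3
χ² = Σ(O - E)²/E
   = (13 - 8.3)²/8.3 + (21 - 15.5)²/15.5 + (30 - 18.4)²/18.4 + (38 - 59.8)²/59.8
   = 2.661 + 1.952 + 7.313 + 7.947
   = 19.87
p-value = 0.0002

Since p-value < α = 0.01, we reject H₀.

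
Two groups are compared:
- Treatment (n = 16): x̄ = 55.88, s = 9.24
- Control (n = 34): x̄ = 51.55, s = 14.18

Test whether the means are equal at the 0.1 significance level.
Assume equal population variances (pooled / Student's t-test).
Student's two-sample t-test (equal variances):
H₀: μ₁ = μ₂
H₁: μ₁ ≠ μ₂
df = n₁ + n₂ - 2 = 48
Pooled variance s_p² = [(n₁-1)s₁² + (n₂-1)s₂²] / (n₁ + n₂ - 2) = [(15)(9.24²) + (33)(14.18²)] / 48 = 164.9178
SE = √(s_p²(1/n₁ + 1/n₂)) = √(164.9178 × (1/16 + 1/34)) = 3.8933
t = (x̄₁ - x̄₂) / SE = (55.88 - 51.55) / 3.8933 = 4.33 / 3.8933 = 1.112
p-value = 0.2716

Since p-value > α = 0.1, we fail to reject H₀.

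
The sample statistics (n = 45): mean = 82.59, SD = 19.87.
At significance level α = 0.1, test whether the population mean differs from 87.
One-sample t-test:
H₀: μ = 87
H₁: μ ≠ 87
df = n - 1 = 44
t = (x̄ - μ₀) / (s/√n) = (82.59 - 87) / (19.87/√45) = -1.489
p-value = 0.1437

Since p-value > α = 0.1, we fail to reject H₀.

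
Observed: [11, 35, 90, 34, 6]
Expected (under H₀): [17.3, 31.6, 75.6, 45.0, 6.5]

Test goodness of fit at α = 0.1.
Chi-square goodness of fit test:
H₀: observed counts match expected distribution
H₁: observed counts differ from expected distribution
df = k - 1 = 4
χ² = Σ(O - E)²/E
   = (11 - 17.3)²/17.3 + (35 - 31.6)²/31.6 + (90 - 75.6)²/75.6 + (34 - 45.0)²/45.0 + (6 - 6.5)²/6.5
   = 2.294 + 0.366 + 2.743 + 2.689 + 0.038
   = 8.13
p-value = 0.0869

Since p-value < α = 0.1, we reject H₀.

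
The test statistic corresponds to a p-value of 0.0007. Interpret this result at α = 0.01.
Since p = 0.0007 < α = 0.01, reject H₀.
There is sufficient evidence to reject the null hypothesis; the result is statistically significant at the 0.01 level.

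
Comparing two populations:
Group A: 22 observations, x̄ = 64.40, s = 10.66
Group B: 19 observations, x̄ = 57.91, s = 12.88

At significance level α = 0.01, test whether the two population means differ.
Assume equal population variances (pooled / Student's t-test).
Student's two-sample t-test (equal variances):
H₀: μ₁ = μ₂
H₁: μ₁ ≠ μ₂
df = n₁ + n₂ - 2 = 39
Pooled variance s_p² = [(n₁-1)s₁² + (n₂-1)s₂²] / (n₁ + n₂ - 2) = [(21)(10.66²) + (18)(12.88²)] / 39 = 137.7550
SE = √(s_p²(1/n₁ + 1/n₂)) = √(137.7550 × (1/22 + 1/19)) = 3.6758
t = (x̄₁ - x̄₂) / SE = (64.40 - 57.91) / 3.6758 = 6.49 / 3.6758 = 1.766
p-value = 0.0853

Since p-value > α = 0.01, we fail to reject H₀.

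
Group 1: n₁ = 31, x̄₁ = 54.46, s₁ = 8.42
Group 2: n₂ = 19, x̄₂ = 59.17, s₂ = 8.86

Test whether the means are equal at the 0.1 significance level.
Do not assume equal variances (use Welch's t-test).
Welch's two-sample t-test:
H₀: μ₁ = μ₂
H₁: μ₁ ≠ μ₂
s₁²/n₁ = 8.42²/31 = 2.2870,  s₂²/n₂ = 8.86²/19 = 4.1316
SE = √(s₁²/n₁ + s₂²/n₂) = √(2.2870 + 4.1316) = 2.5335
df (Welch-Satterthwaite) = (s₁²/n₁ + s₂²/n₂)² / [(s₁²/n₁)²/(n₁-1) + (s₂²/n₂)²/(n₂-1)] ≈ 36.70
t = (x̄₁ - x̄₂) / SE = (54.46 - 59.17) / 2.5335 = -4.71 / 2.5335 = -1.859
p-value = 0.0710

Since p-value < α = 0.1, we reject H₀.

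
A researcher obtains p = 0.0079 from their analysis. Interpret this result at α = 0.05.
Since p = 0.0079 < α = 0.05, reject H₀.
There is sufficient evidence to reject the null hypothesis; the result is statistically significant at the 0.05 level.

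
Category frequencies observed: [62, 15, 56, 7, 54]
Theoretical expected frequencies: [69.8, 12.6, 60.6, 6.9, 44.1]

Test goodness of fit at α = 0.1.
Chi-square goodness of fit test:
H₀: observed counts match expected distribution
H₁: observed counts differ from expected distribution
df = k - 1 = 4
χ² = Σ(O - E)²/E
   = (62 - 69.8)²/69.8 + (15 - 12.6)²/12.6 + (56 - 60.6)²/60.6 + (7 - 6.9)²/6.9 + (54 - 44.1)²/44.1
   = 0.872 + 0.457 + 0.349 + 0.001 + 2.222
   = 3.90
p-value = 0.4195

Since p-value > α = 0.1, we fail to reject H₀.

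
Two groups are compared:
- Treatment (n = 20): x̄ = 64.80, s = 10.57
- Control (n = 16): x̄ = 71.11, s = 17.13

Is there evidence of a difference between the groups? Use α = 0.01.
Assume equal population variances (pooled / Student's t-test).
Student's two-sample t-test (equal variances):
H₀: μ₁ = μ₂
H₁: μ₁ ≠ μ₂
df = n₁ + n₂ - 2 = 34
Pooled variance s_p² = [(n₁-1)s₁² + (n₂-1)s₂²] / (n₁ + n₂ - 2) = [(19)(10.57²) + (15)(17.13²)] / 34 = 191.8920
SE = √(s_p²(1/n₁ + 1/n₂)) = √(191.8920 × (1/20 + 1/16)) = 4.6463
t = (x̄₁ - x̄₂) / SE = (64.80 - 71.11) / 4.6463 = -6.31 / 4.6463 = -1.358
p-value = 0.1834

Since p-value > α = 0.01, we fail to reject H₀.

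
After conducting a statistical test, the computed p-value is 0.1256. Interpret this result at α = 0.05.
Since p = 0.1256 > α = 0.05, fail to reject H₀.
There is insufficient evidence to reject the null hypothesis; the result is not statistically significant at the 0.05 level.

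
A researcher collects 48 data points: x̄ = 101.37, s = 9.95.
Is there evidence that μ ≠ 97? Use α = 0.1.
One-sample t-test:
H₀: μ = 97
H₁: μ ≠ 97
df = n - 1 = 47
t = (x̄ - μ₀) / (s/√n) = (101.37 - 97) / (9.95/√48) = 3.043
p-value = 0.0038

Since p-value < α = 0.1, we reject H₀.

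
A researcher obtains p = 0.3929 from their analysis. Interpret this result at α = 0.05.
Since p = 0.3929 > α = 0.05, fail to reject H₀.
There is insufficient evidence to reject the null hypothesis; the result is not statistically significant at the 0.05 level.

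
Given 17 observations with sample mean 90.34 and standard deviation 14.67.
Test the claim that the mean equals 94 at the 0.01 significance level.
One-sample t-test:
H₀: μ = 94
H₁: μ ≠ 94
df = n - 1 = 16
t = (x̄ - μ₀) / (s/√n) = (90.34 - 94) / (14.67/√17) = -1.029
p-value = 0.3189

Since p-value > α = 0.01, we fail to reject H₀.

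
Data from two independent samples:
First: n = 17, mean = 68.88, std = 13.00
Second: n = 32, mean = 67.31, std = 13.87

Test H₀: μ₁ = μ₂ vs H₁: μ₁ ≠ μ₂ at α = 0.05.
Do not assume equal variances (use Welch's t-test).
Welch's two-sample t-test:
H₀: μ₁ = μ₂
H₁: μ₁ ≠ μ₂
s₁²/n₁ = 13.00²/17 = 9.9412,  s₂²/n₂ = 13.87²/32 = 6.0118
SE = √(s₁²/n₁ + s₂²/n₂) = √(9.9412 + 6.0118) = 3.9941
df (Welch-Satterthwaite) = (s₁²/n₁ + s₂²/n₂)² / [(s₁²/n₁)²/(n₁-1) + (s₂²/n₂)²/(n₂-1)] ≈ 34.66
t = (x̄₁ - x̄₂) / SE = (68.88 - 67.31) / 3.9941 = 1.57 / 3.9941 = 0.393
p-value = 0.6967

Since p-value > α = 0.05, we fail to reject H₀.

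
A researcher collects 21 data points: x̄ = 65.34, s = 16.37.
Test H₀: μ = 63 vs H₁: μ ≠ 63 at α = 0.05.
One-sample t-test:
H₀: μ = 63
H₁: μ ≠ 63
df = n - 1 = 20
t = (x̄ - μ₀) / (s/√n) = (65.34 - 63) / (16.37/√21) = 0.655
p-value = 0.5199

Since p-value > α = 0.05, we fail to reject H₀.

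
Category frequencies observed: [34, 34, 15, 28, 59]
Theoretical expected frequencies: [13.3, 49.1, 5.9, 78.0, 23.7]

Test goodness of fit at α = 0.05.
Chi-square goodness of fit test:
H₀: observed counts match expected distribution
H₁: observed counts differ from expected distribution
df = k - 1 = 4
χ² = Σ(O - E)²/E
   = (34 - 13.3)²/13.3 + (34 - 49.1)²/49.1 + (15 - 5.9)²/5.9 + (28 - 78.0)²/78.0 + (59 - 23.7)²/23.7
   = 32.217 + 4.644 + 14.036 + 32.051 + 52.578
   = 135.53
p-value < 0.0001

Since p-value < α = 0.05, we reject H₀.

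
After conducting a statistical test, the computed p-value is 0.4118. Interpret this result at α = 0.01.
Since p = 0.4118 > α = 0.01, fail to reject H₀.
There is insufficient evidence to reject the null hypothesis; the result is not statistically significant at the 0.01 level.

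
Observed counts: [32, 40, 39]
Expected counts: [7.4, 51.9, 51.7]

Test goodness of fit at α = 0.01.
Chi-square goodness of fit test:
H₀: observed counts match expected distribution
H₁: observed counts differ from expected distribution
df = k - 1 = 2
χ² = Σ(O - E)²/E
   = (32 - 7.4)²/7.4 + (40 - 51.9)²/51.9 + (39 - 51.7)²/51.7
   = 81.778 + 2.729 + 3.120
   = 87.63
p-value < 0.0001

Since p-value < α = 0.01, we reject H₀.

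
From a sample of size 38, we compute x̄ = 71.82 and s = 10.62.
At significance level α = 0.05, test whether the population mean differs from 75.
One-sample t-test:
H₀: μ = 75
H₁: μ ≠ 75
df = n - 1 = 37
t = (x̄ - μ₀) / (s/√n) = (71.82 - 75) / (10.62/√38) = -1.846
p-value = 0.0729

Since p-value > α = 0.05, we fail to reject H₀.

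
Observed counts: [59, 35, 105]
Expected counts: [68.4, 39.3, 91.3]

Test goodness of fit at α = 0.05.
Chi-square goodness of fit test:
H₀: observed counts match expected distribution
H₁: observed counts differ from expected distribution
df = k - 1 = 2
χ² = Σ(O - E)²/E
   = (59 - 68.4)²/68.4 + (35 - 39.3)²/39.3 + (105 - 91.3)²/91.3
   = 1.292 + 0.470 + 2.056
   = 3.82
p-value = 0.1482

Since p-value > α = 0.05, we fail to reject H₀.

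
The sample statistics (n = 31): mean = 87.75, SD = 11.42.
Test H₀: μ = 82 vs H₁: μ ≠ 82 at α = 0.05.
One-sample t-test:
H₀: μ = 82
H₁: μ ≠ 82
df = n - 1 = 30
t = (x̄ - μ₀) / (s/√n) = (87.75 - 82) / (11.42/√31) = 2.803
p-value = 0.0088

Since p-value < α = 0.05, we reject H₀.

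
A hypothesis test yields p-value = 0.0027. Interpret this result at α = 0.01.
Since p = 0.0027 < α = 0.01, reject H₀.
There is sufficient evidence to reject the null hypothesis; the result is statistically significant at the 0.01 level.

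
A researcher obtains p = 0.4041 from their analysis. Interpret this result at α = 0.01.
Since p = 0.4041 > α = 0.01, fail to reject H₀.
There is insufficient evidence to reject the null hypothesis; the result is not statistically significant at the 0.01 level.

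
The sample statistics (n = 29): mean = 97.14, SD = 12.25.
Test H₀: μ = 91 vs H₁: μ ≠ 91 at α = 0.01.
One-sample t-test:
H₀: μ = 91
H₁: μ ≠ 91
df = n - 1 = 28
t = (x̄ - μ₀) / (s/√n) = (97.14 - 91) / (12.25/√29) = 2.699
p-value = 0.0117

Since p-value > α = 0.01, we fail to reject H₀.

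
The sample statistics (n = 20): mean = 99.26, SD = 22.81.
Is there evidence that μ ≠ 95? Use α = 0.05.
One-sample t-test:
H₀: μ = 95
H₁: μ ≠ 95
df = n - 1 = 19
t = (x̄ - μ₀) / (s/√n) = (99.26 - 95) / (22.81/√20) = 0.835
p-value = 0.4140

Since p-value > α = 0.05, we fail to reject H₀.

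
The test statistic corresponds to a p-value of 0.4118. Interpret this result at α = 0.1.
Since p = 0.4118 > α = 0.1, fail to reject H₀.
There is insufficient evidence to reject the null hypothesis; the result is not statistically significant at the 0.1 level.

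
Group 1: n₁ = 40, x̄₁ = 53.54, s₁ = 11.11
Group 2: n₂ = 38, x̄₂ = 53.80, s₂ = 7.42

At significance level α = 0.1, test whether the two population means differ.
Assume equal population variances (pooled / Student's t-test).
Student's two-sample t-test (equal variances):
H₀: μ₁ = μ₂
H₁: μ₁ ≠ μ₂
df = n₁ + n₂ - 2 = 76
Pooled variance s_p² = [(n₁-1)s₁² + (n₂-1)s₂²] / (n₁ + n₂ - 2) = [(39)(11.11²) + (37)(7.42²)] / 76 = 90.1439
SE = √(s_p²(1/n₁ + 1/n₂)) = √(90.1439 × (1/40 + 1/38)) = 2.1508
t = (x̄₁ - x̄₂) / SE = (53.54 - 53.80) / 2.1508 = -0.26 / 2.1508 = -0.121
p-value = 0.9041

Since p-value > α = 0.1, we fail to reject H₀.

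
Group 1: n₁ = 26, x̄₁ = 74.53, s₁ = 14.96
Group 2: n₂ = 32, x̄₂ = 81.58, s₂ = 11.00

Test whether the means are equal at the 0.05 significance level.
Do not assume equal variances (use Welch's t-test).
Welch's two-sample t-test:
H₀: μ₁ = μ₂
H₁: μ₁ ≠ μ₂
s₁²/n₁ = 14.96²/26 = 8.6078,  s₂²/n₂ = 11.00²/32 = 3.7812
SE = √(s₁²/n₁ + s₂²/n₂) = √(8.6078 + 3.7812) = 3.5198
df (Welch-Satterthwaite) = (s₁²/n₁ + s₂²/n₂)² / [(s₁²/n₁)²/(n₁-1) + (s₂²/n₂)²/(n₂-1)] ≈ 44.81
t = (x̄₁ - x̄₂) / SE = (74.53 - 81.58) / 3.5198 = -7.05 / 3.5198 = -2.003
p-value = 0.0513

Since p-value > α = 0.05, we fail to reject H₀.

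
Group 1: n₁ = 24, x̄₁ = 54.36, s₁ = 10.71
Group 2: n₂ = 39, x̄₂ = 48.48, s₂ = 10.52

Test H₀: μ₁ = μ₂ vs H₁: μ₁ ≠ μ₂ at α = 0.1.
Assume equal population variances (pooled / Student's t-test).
Student's two-sample t-test (equal variances):
H₀: μ₁ = μ₂
H₁: μ₁ ≠ μ₂
df = n₁ + n₂ - 2 = 61
Pooled variance s_p² = [(n₁-1)s₁² + (n₂-1)s₂²] / (n₁ + n₂ - 2) = [(23)(10.71²) + (38)(10.52²)] / 61 = 112.1913
SE = √(s_p²(1/n₁ + 1/n₂)) = √(112.1913 × (1/24 + 1/39)) = 2.7480
t = (x̄₁ - x̄₂) / SE = (54.36 - 48.48) / 2.7480 = 5.88 / 2.7480 = 2.140
p-value = 0.0364

Since p-value < α = 0.1, we reject H₀.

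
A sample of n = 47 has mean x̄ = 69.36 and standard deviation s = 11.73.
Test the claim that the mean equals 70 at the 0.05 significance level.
One-sample t-test:
H₀: μ = 70
H₁: μ ≠ 70
df = n - 1 = 46
t = (x̄ - μ₀) / (s/√n) = (69.36 - 70) / (11.73/√47) = -0.374
p-value = 0.7101

Since p-value > α = 0.05, we fail to reject H₀.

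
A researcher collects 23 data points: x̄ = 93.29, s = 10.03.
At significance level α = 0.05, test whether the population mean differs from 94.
One-sample t-test:
H₀: μ = 94
H₁: μ ≠ 94
df = n - 1 = 22
t = (x̄ - μ₀) / (s/√n) = (93.29 - 94) / (10.03/√23) = -0.339
p-value = 0.7375

Since p-value > α = 0.05, we fail to reject H₀.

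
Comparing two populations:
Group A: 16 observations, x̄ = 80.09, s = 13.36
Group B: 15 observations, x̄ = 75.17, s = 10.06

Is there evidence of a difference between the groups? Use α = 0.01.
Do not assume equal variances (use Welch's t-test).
Welch's two-sample t-test:
H₀: μ₁ = μ₂
H₁: μ₁ ≠ μ₂
s₁²/n₁ = 13.36²/16 = 11.1556,  s₂²/n₂ = 10.06²/15 = 6.7469
SE = √(s₁²/n₁ + s₂²/n₂) = √(11.1556 + 6.7469) = 4.2311
df (Welch-Satterthwaite) = (s₁²/n₁ + s₂²/n₂)² / [(s₁²/n₁)²/(n₁-1) + (s₂²/n₂)²/(n₂-1)] ≈ 27.75
t = (x̄₁ - x̄₂) / SE = (80.09 - 75.17) / 4.2311 = 4.92 / 4.2311 = 1.163
p-value = 0.2548

Since p-value > α = 0.01, we fail to reject H₀.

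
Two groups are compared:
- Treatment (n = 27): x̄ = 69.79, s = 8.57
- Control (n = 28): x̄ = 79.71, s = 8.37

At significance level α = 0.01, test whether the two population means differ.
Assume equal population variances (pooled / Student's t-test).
Student's two-sample t-test (equal variances):
H₀: μ₁ = μ₂
H₁: μ₁ ≠ μ₂
df = n₁ + n₂ - 2 = 53
Pooled variance s_p² = [(n₁-1)s₁² + (n₂-1)s₂²] / (n₁ + n₂ - 2) = [(26)(8.57²) + (27)(8.37²)] / 53 = 71.7189
SE = √(s_p²(1/n₁ + 1/n₂)) = √(71.7189 × (1/27 + 1/28)) = 2.2842
t = (x̄₁ - x̄₂) / SE = (69.79 - 79.71) / 2.2842 = -9.92 / 2.2842 = -4.343
p-value = 0.0001

Since p-value < α = 0.01, we reject H₀.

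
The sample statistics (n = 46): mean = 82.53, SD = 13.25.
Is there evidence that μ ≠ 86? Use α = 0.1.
One-sample t-test:
H₀: μ = 86
H₁: μ ≠ 86
df = n - 1 = 45
t = (x̄ - μ₀) / (s/√n) = (82.53 - 86) / (13.25/√46) = -1.776
p-value = 0.0825

Since p-value < α = 0.1, we reject H₀.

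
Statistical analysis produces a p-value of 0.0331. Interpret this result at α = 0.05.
Since p = 0.0331 < α = 0.05, reject H₀.
There is sufficient evidence to reject the null hypothesis; the result is statistically significant at the 0.05 level.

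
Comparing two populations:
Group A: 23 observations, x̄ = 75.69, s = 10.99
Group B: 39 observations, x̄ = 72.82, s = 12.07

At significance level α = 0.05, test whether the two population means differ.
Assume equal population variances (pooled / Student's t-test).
Student's two-sample t-test (equal variances):
H₀: μ₁ = μ₂
H₁: μ₁ ≠ μ₂
df = n₁ + n₂ - 2 = 60
Pooled variance s_p² = [(n₁-1)s₁² + (n₂-1)s₂²] / (n₁ + n₂ - 2) = [(22)(10.99²) + (38)(12.07²)] / 60 = 136.5531
SE = √(s_p²(1/n₁ + 1/n₂)) = √(136.5531 × (1/23 + 1/39)) = 3.0722
t = (x̄₁ - x̄₂) / SE = (75.69 - 72.82) / 3.0722 = 2.87 / 3.0722 = 0.934
p-value = 0.3540

Since p-value > α = 0.05, we fail to reject H₀.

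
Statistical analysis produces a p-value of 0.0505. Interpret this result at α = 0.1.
Since p = 0.0505 < α = 0.1, reject H₀.
There is sufficient evidence to reject the null hypothesis; the result is statistically significant at the 0.1 level.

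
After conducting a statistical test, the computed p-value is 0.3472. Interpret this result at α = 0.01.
Since p = 0.3472 > α = 0.01, fail to reject H₀.
There is insufficient evidence to reject the null hypothesis; the result is not statistically significant at the 0.01 level.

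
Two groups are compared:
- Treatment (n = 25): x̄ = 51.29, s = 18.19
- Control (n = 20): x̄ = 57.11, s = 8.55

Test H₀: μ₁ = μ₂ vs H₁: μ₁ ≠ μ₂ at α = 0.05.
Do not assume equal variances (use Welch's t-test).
Welch's two-sample t-test:
H₀: μ₁ = μ₂
H₁: μ₁ ≠ μ₂
s₁²/n₁ = 18.19²/25 = 13.2350,  s₂²/n₂ = 8.55²/20 = 3.6551
SE = √(s₁²/n₁ + s₂²/n₂) = √(13.2350 + 3.6551) = 4.1098
df (Welch-Satterthwaite) = (s₁²/n₁ + s₂²/n₂)² / [(s₁²/n₁)²/(n₁-1) + (s₂²/n₂)²/(n₂-1)] ≈ 35.65
t = (x̄₁ - x̄₂) / SE = (51.29 - 57.11) / 4.1098 = -5.82 / 4.1098 = -1.416
p-value = 0.1654

Since p-value > α = 0.05, we fail to reject H₀.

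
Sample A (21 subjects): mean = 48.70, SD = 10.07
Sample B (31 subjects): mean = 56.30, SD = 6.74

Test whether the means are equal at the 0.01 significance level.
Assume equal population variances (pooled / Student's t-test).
Student's two-sample t-test (equal variances):
H₀: μ₁ = μ₂
H₁: μ₁ ≠ μ₂
df = n₁ + n₂ - 2 = 50
Pooled variance s_p² = [(n₁-1)s₁² + (n₂-1)s₂²] / (n₁ + n₂ - 2) = [(20)(10.07²) + (30)(6.74²)] / 50 = 67.8185
SE = √(s_p²(1/n₁ + 1/n₂)) = √(67.8185 × (1/21 + 1/31)) = 2.3275
t = (x̄₁ - x̄₂) / SE = (48.70 - 56.30) / 2.3275 = -7.60 / 2.3275 = -3.265
p-value = 0.0020

Since p-value < α = 0.01, we reject H₀.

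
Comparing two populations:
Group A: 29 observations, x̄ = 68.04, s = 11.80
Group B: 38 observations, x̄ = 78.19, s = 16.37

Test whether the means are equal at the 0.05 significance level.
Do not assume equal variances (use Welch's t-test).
Welch's two-sample t-test:
H₀: μ₁ = μ₂
H₁: μ₁ ≠ μ₂
s₁²/n₁ = 11.80²/29 = 4.8014,  s₂²/n₂ = 16.37²/38 = 7.0520
SE = √(s₁²/n₁ + s₂²/n₂) = √(4.8014 + 7.0520) = 3.4429
df (Welch-Satterthwaite) = (s₁²/n₁ + s₂²/n₂)² / [(s₁²/n₁)²/(n₁-1) + (s₂²/n₂)²/(n₂-1)] ≈ 64.83
t = (x̄₁ - x̄₂) / SE = (68.04 - 78.19) / 3.4429 = -10.15 / 3.4429 = -2.948
p-value = 0.0044

Since p-value < α = 0.05, we reject H₀.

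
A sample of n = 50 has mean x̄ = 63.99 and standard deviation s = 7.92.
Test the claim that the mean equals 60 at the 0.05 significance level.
One-sample t-test:
H₀: μ = 60
H₁: μ ≠ 60
df = n - 1 = 49
t = (x̄ - μ₀) / (s/√n) = (63.99 - 60) / (7.92/√50) = 3.562
p-value = 0.0008

Since p-value < α = 0.05, we reject H₀.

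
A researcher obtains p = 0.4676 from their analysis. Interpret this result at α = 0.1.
Since p = 0.4676 > α = 0.1, fail to reject H₀.
There is insufficient evidence to reject the null hypothesis; the result is not statistically significant at the 0.1 level.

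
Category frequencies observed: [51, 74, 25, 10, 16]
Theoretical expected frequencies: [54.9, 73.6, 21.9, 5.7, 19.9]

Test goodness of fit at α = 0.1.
Chi-square goodness of fit test:
H₀: observed counts match expected distribution
H₁: observed counts differ from expected distribution
df = k - 1 = 4
χ² = Σ(O - E)²/E
   = (51 - 54.9)²/54.9 + (74 - 73.6)²/73.6 + (25 - 21.9)²/21.9 + (10 - 5.7)²/5.7 + (16 - 19.9)²/19.9
   = 0.277 + 0.002 + 0.439 + 3.244 + 0.764
   = 4.73
p-value = 0.3166

Since p-value > α = 0.1, we fail to reject H₀.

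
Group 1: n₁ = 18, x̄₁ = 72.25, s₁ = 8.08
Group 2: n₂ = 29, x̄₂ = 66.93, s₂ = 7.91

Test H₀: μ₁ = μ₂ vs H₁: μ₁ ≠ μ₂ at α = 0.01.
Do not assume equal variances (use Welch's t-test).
Welch's two-sample t-test:
H₀: μ₁ = μ₂
H₁: μ₁ ≠ μ₂
s₁²/n₁ = 8.08²/18 = 3.6270,  s₂²/n₂ = 7.91²/29 = 2.1575
SE = √(s₁²/n₁ + s₂²/n₂) = √(3.6270 + 2.1575) = 2.4051
df (Welch-Satterthwaite) = (s₁²/n₁ + s₂²/n₂)² / [(s₁²/n₁)²/(n₁-1) + (s₂²/n₂)²/(n₂-1)] ≈ 35.59
t = (x̄₁ - x̄₂) / SE = (72.25 - 66.93) / 2.4051 = 5.32 / 2.4051 = 2.212
p-value = 0.0335

Since p-value > α = 0.01, we fail to reject H₀.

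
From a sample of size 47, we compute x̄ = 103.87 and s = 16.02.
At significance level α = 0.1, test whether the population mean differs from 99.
One-sample t-test:
H₀: μ = 99
H₁: μ ≠ 99
df = n - 1 = 46
t = (x̄ - μ₀) / (s/√n) = (103.87 - 99) / (16.02/√47) = 2.084
p-value = 0.0427

Since p-value < α = 0.1, we reject H₀.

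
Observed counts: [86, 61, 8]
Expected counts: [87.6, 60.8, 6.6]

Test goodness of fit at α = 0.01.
Chi-square goodness of fit test:
H₀: observed counts match expected distribution
H₁: observed counts differ from expected distribution
df = k - 1 = 2
χ² = Σ(O - E)²/E
   = (86 - 87.6)²/87.6 + (61 - 60.8)²/60.8 + (8 - 6.6)²/6.6
   = 0.029 + 0.001 + 0.297
   = 0.33
p-value = 0.8492

Since p-value > α = 0.01, we fail to reject H₀.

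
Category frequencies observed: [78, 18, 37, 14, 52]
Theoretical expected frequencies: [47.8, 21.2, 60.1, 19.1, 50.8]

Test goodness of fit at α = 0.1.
Chi-square goodness of fit test:
H₀: observed counts match expected distribution
H₁: observed counts differ from expected distribution
df = k - 1 = 4
χ² = Σ(O - E)²/E
   = (78 - 47.8)²/47.8 + (18 - 21.2)²/21.2 + (37 - 60.1)²/60.1 + (14 - 19.1)²/19.1 + (52 - 50.8)²/50.8
   = 19.080 + 0.483 + 8.879 + 1.362 + 0.028
   = 29.83
p-value < 0.0001

Since p-value < α = 0.1, we reject H₀.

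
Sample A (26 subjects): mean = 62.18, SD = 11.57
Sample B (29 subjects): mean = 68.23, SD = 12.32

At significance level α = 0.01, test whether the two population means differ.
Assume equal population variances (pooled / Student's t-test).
Student's two-sample t-test (equal variances):
H₀: μ₁ = μ₂
H₁: μ₁ ≠ μ₂
df = n₁ + n₂ - 2 = 53
Pooled variance s_p² = [(n₁-1)s₁² + (n₂-1)s₂²] / (n₁ + n₂ - 2) = [(25)(11.57²) + (28)(12.32²)] / 53 = 143.3307
SE = √(s_p²(1/n₁ + 1/n₂)) = √(143.3307 × (1/26 + 1/29)) = 3.2334
t = (x̄₁ - x̄₂) / SE = (62.18 - 68.23) / 3.2334 = -6.05 / 3.2334 = -1.871
p-value = 0.0669

Since p-value > α = 0.01, we fail to reject H₀.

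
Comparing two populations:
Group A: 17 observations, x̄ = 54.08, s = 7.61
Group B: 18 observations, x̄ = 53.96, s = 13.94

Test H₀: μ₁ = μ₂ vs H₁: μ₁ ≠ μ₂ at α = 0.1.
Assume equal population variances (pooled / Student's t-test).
Student's two-sample t-test (equal variances):
H₀: μ₁ = μ₂
H₁: μ₁ ≠ μ₂
df = n₁ + n₂ - 2 = 33
Pooled variance s_p² = [(n₁-1)s₁² + (n₂-1)s₂²] / (n₁ + n₂ - 2) = [(16)(7.61²) + (17)(13.94²)] / 33 = 128.1847
SE = √(s_p²(1/n₁ + 1/n₂)) = √(128.1847 × (1/17 + 1/18)) = 3.8291
t = (x̄₁ - x̄₂) / SE = (54.08 - 53.96) / 3.8291 = 0.12 / 3.8291 = 0.031
p-value = 0.9752

Since p-value > α = 0.1, we fail to reject H₀.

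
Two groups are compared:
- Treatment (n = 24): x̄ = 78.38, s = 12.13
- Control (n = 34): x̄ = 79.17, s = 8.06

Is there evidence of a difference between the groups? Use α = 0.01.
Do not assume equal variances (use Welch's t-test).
Welch's two-sample t-test:
H₀: μ₁ = μ₂
H₁: μ₁ ≠ μ₂
s₁²/n₁ = 12.13²/24 = 6.1307,  s₂²/n₂ = 8.06²/34 = 1.9107
SE = √(s₁²/n₁ + s₂²/n₂) = √(6.1307 + 1.9107) = 2.8357
df (Welch-Satterthwaite) = (s₁²/n₁ + s₂²/n₂)² / [(s₁²/n₁)²/(n₁-1) + (s₂²/n₂)²/(n₂-1)] ≈ 37.06
t = (x̄₁ - x̄₂) / SE = (78.38 - 79.17) / 2.8357 = -0.79 / 2.8357 = -0.279
p-value = 0.7821

Since p-value > α = 0.01, we fail to reject H₀.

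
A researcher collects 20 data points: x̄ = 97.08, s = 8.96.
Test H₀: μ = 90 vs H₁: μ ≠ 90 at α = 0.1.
One-sample t-test:
H₀: μ = 90
H₁: μ ≠ 90
df = n - 1 = 19
t = (x̄ - μ₀) / (s/√n) = (97.08 - 90) / (8.96/√20) = 3.534
p-value = 0.0022

Since p-value < α = 0.1, we reject H₀.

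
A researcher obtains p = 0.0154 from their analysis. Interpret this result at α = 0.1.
Since p = 0.0154 < α = 0.1, reject H₀.
There is sufficient evidence to reject the null hypothesis; the result is statistically significant at the 0.1 level.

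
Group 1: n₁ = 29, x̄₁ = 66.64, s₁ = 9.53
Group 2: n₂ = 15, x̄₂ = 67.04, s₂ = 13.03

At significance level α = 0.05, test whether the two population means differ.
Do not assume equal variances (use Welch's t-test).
Welch's two-sample t-test:
H₀: μ₁ = μ₂
H₁: μ₁ ≠ μ₂
s₁²/n₁ = 9.53²/29 = 3.1318,  s₂²/n₂ = 13.03²/15 = 11.3187
SE = √(s₁²/n₁ + s₂²/n₂) = √(3.1318 + 11.3187) = 3.8014
df (Welch-Satterthwaite) = (s₁²/n₁ + s₂²/n₂)² / [(s₁²/n₁)²/(n₁-1) + (s₂²/n₂)²/(n₂-1)] ≈ 21.98
t = (x̄₁ - x̄₂) / SE = (66.64 - 67.04) / 3.8014 = -0.40 / 3.8014 = -0.105
p-value = 0.9172

Since p-value > α = 0.05, we fail to reject H₀.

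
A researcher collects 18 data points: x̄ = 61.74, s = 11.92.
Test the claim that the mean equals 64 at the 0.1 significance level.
One-sample t-test:
H₀: μ = 64
H₁: μ ≠ 64
df = n - 1 = 17
t = (x̄ - μ₀) / (s/√n) = (61.74 - 64) / (11.92/√18) = -0.804
p-value = 0.4323

Since p-value > α = 0.1, we fail to reject H₀.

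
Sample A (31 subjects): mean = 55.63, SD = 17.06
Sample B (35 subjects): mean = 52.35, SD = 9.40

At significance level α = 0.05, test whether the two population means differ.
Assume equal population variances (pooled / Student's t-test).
Student's two-sample t-test (equal variances):
H₀: μ₁ = μ₂
H₁: μ₁ ≠ μ₂
df = n₁ + n₂ - 2 = 64
Pooled variance s_p² = [(n₁-1)s₁² + (n₂-1)s₂²] / (n₁ + n₂ - 2) = [(30)(17.06²) + (34)(9.40²)] / 64 = 183.3679
SE = √(s_p²(1/n₁ + 1/n₂)) = √(183.3679 × (1/31 + 1/35)) = 3.3398
t = (x̄₁ - x̄₂) / SE = (55.63 - 52.35) / 3.3398 = 3.28 / 3.3398 = 0.982
p-value = 0.3297

Since p-value > α = 0.05, we fail to reject H₀.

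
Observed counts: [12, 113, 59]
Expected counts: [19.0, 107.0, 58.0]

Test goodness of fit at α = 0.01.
Chi-square goodness of fit test:
H₀: observed counts match expected distribution
H₁: observed counts differ from expected distribution
df = k - 1 = 2
χ² = Σ(O - E)²/E
   = (12 - 19.0)²/19.0 + (113 - 107.0)²/107.0 + (59 - 58.0)²/58.0
   = 2.579 + 0.336 + 0.017
   = 2.93
p-value = 0.2308

Since p-value > α = 0.01, we fail to reject H₀.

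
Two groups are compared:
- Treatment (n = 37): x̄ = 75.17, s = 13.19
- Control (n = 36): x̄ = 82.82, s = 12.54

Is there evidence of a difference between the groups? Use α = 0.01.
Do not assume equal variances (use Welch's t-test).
Welch's two-sample t-test:
H₀: μ₁ = μ₂
H₁: μ₁ ≠ μ₂
s₁²/n₁ = 13.19²/37 = 4.7021,  s₂²/n₂ = 12.54²/36 = 4.3681
SE = √(s₁²/n₁ + s₂²/n₂) = √(4.7021 + 4.3681) = 3.0117
df (Welch-Satterthwaite) = (s₁²/n₁ + s₂²/n₂)² / [(s₁²/n₁)²/(n₁-1) + (s₂²/n₂)²/(n₂-1)] ≈ 70.96
t = (x̄₁ - x̄₂) / SE = (75.17 - 82.82) / 3.0117 = -7.65 / 3.0117 = -2.540
p-value = 0.0133

Since p-value > α = 0.01, we fail to reject H₀.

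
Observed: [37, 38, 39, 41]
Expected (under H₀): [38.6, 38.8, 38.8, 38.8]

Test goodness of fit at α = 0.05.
Chi-square goodness of fit test:
H₀: observed counts match expected distribution
H₁: observed counts differ from expected distribution
df = k - 1 = 3
χ² = Σ(O - E)²/E
   = (37 - 38.6)²/38.6 + (38 - 38.8)²/38.8 + (39 - 38.8)²/38.8 + (41 - 38.8)²/38.8
   = 0.066 + 0.016 + 0.001 + 0.125
   = 0.21
p-value = 0.9762

Since p-value > α = 0.05, we fail to reject H₀.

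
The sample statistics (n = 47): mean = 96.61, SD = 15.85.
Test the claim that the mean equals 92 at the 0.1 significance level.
One-sample t-test:
H₀: μ = 92
H₁: μ ≠ 92
df = n - 1 = 46
t = (x̄ - μ₀) / (s/√n) = (96.61 - 92) / (15.85/√47) = 1.994
p-value = 0.0521

Since p-value < α = 0.1, we reject H₀.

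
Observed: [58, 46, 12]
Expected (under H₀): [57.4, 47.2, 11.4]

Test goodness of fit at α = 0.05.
Chi-square goodness of fit test:
H₀: observed counts match expected distribution
H₁: observed counts differ from expected distribution
df = k - 1 = 2
χ² = Σ(O - E)²/E
   = (58 - 57.4)²/57.4 + (46 - 47.2)²/47.2 + (12 - 11.4)²/11.4
   = 0.006 + 0.031 + 0.032
   = 0.07
p-value = 0.9664

Since p-value > α = 0.05, we fail to reject H₀.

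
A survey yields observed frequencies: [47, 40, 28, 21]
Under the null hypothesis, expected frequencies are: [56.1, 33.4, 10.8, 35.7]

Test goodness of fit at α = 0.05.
Chi-square goodness of fit test:
H₀: observed counts match expected distribution
H₁: observed counts differ from expected distribution
df = k - 1 = 3
χ² = Σ(O - E)²/E
   = (47 - 56.1)²/56.1 + (40 - 33.4)²/33.4 + (28 - 10.8)²/10.8 + (21 - 35.7)²/35.7
   = 1.476 + 1.304 + 27.393 + 6.053
   = 36.23
p-value < 0.0001

Since p-value < α = 0.05, we reject H₀.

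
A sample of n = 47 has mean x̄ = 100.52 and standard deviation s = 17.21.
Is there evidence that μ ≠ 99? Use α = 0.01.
One-sample t-test:
H₀: μ = 99
H₁: μ ≠ 99
df = n - 1 = 46
t = (x̄ - μ₀) / (s/√n) = (100.52 - 99) / (17.21/√47) = 0.605
p-value = 0.5478

Since p-value > α = 0.01, we fail to reject H₀.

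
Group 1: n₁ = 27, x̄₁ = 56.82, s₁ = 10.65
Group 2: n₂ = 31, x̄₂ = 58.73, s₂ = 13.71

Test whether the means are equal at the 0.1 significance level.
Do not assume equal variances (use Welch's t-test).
Welch's two-sample t-test:
H₀: μ₁ = μ₂
H₁: μ₁ ≠ μ₂
s₁²/n₁ = 10.65²/27 = 4.2008,  s₂²/n₂ = 13.71²/31 = 6.0634
SE = √(s₁²/n₁ + s₂²/n₂) = √(4.2008 + 6.0634) = 3.2038
df (Welch-Satterthwaite) = (s₁²/n₁ + s₂²/n₂)² / [(s₁²/n₁)²/(n₁-1) + (s₂²/n₂)²/(n₂-1)] ≈ 55.33
t = (x̄₁ - x̄₂) / SE = (56.82 - 58.73) / 3.2038 = -1.91 / 3.2038 = -0.596
p-value = 0.5535

Since p-value > α = 0.1, we fail to reject H₀.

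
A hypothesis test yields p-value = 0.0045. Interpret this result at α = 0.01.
Since p = 0.0045 < α = 0.01, reject H₀.
There is sufficient evidence to reject the null hypothesis; the result is statistically significant at the 0.01 level.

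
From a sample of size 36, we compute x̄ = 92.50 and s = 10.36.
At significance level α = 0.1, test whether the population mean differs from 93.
One-sample t-test:
H₀: μ = 93
H₁: μ ≠ 93
df = n - 1 = 35
t = (x̄ - μ₀) / (s/√n) = (92.50 - 93) / (10.36/√36) = -0.290
p-value = 0.7738

Since p-value > α = 0.1, we fail to reject H₀.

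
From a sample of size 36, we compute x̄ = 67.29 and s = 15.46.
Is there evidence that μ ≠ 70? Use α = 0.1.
One-sample t-test:
H₀: μ = 70
H₁: μ ≠ 70
df = n - 1 = 35
t = (x̄ - μ₀) / (s/√n) = (67.29 - 70) / (15.46/√36) = -1.052
p-value = 0.3001

Since p-value > α = 0.1, we fail to reject H₀.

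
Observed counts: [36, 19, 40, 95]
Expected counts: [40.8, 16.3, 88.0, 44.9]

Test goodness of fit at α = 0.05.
Chi-square goodness of fit test:
H₀: observed counts match expected distribution
H₁: observed counts differ from expected distribution
df = k - 1 = 3
χ² = Σ(O - E)²/E
   = (36 - 40.8)²/40.8 + (19 - 16.3)²/16.3 + (40 - 88.0)²/88.0 + (95 - 44.9)²/44.9
   = 0.565 + 0.447 + 26.182 + 55.902
   = 83.10
p-value < 0.0001

Since p-value < α = 0.05, we reject H₀.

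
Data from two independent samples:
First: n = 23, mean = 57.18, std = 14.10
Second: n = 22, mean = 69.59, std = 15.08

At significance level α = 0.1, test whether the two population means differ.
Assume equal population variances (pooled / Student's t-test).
Student's two-sample t-test (equal variances):
H₀: μ₁ = μ₂
H₁: μ₁ ≠ μ₂
df = n₁ + n₂ - 2 = 43
Pooled variance s_p² = [(n₁-1)s₁² + (n₂-1)s₂²] / (n₁ + n₂ - 2) = [(22)(14.10²) + (21)(15.08²)] / 43 = 212.7757
SE = √(s_p²(1/n₁ + 1/n₂)) = √(212.7757 × (1/23 + 1/22)) = 4.3500
t = (x̄₁ - x̄₂) / SE = (57.18 - 69.59) / 4.3500 = -12.41 / 4.3500 = -2.853
p-value = 0.0066

Since p-value < α = 0.1, we reject H₀.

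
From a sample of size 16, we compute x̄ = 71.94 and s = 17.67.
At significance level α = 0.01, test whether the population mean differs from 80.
One-sample t-test:
H₀: μ = 80
H₁: μ ≠ 80
df = n - 1 = 15
t = (x̄ - μ₀) / (s/√n) = (71.94 - 80) / (17.67/√16) = -1.825
p-value = 0.0880

Since p-value > α = 0.01, we fail to reject H₀.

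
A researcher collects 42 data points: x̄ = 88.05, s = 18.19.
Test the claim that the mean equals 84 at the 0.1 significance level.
One-sample t-test:
H₀: μ = 84
H₁: μ ≠ 84
df = n - 1 = 41
t = (x̄ - μ₀) / (s/√n) = (88.05 - 84) / (18.19/√42) = 1.443
p-value = 0.1566

Since p-value > α = 0.1, we fail to reject H₀.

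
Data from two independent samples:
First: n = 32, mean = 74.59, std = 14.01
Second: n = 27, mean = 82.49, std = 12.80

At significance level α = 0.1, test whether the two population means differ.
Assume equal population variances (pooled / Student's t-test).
Student's two-sample t-test (equal variances):
H₀: μ₁ = μ₂
H₁: μ₁ ≠ μ₂
df = n₁ + n₂ - 2 = 57
Pooled variance s_p² = [(n₁-1)s₁² + (n₂-1)s₂²] / (n₁ + n₂ - 2) = [(31)(14.01²) + (26)(12.80²)] / 57 = 181.4829
SE = √(s_p²(1/n₁ + 1/n₂)) = √(181.4829 × (1/32 + 1/27)) = 3.5204
t = (x̄₁ - x̄₂) / SE = (74.59 - 82.49) / 3.5204 = -7.90 / 3.5204 = -2.244
p-value = 0.0287

Since p-value < α = 0.1, we reject H₀.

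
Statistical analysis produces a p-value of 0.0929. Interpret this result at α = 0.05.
Since p = 0.0929 > α = 0.05, fail to reject H₀.
There is insufficient evidence to reject the null hypothesis; the result is not statistically significant at the 0.05 level.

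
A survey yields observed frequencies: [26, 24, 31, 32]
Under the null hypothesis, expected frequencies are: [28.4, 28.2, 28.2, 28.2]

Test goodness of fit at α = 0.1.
Chi-square goodness of fit test:
H₀: observed counts match expected distribution
H₁: observed counts differ from expected distribution
df = k - 1 = 3
χ² = Σ(O - E)²/E
   = (26 - 28.4)²/28.4 + (24 - 28.2)²/28.2 + (31 - 28.2)²/28.2 + (32 - 28.2)²/28.2
   = 0.203 + 0.626 + 0.278 + 0.512
   = 1.62
p-value = 0.6552

Since p-value > α = 0.1, we fail to reject H₀.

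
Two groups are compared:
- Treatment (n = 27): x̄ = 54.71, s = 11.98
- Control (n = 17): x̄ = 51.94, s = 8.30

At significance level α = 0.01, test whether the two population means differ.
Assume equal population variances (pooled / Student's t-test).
Student's two-sample t-test (equal variances):
H₀: μ₁ = μ₂
H₁: μ₁ ≠ μ₂
df = n₁ + n₂ - 2 = 42
Pooled variance s_p² = [(n₁-1)s₁² + (n₂-1)s₂²] / (n₁ + n₂ - 2) = [(26)(11.98²) + (16)(8.30²)] / 42 = 115.0898
SE = √(s_p²(1/n₁ + 1/n₂)) = √(115.0898 × (1/27 + 1/17)) = 3.3215
t = (x̄₁ - x̄₂) / SE = (54.71 - 51.94) / 3.3215 = 2.77 / 3.3215 = 0.834
p-value = 0.4090

Since p-value > α = 0.01, we fail to reject H₀.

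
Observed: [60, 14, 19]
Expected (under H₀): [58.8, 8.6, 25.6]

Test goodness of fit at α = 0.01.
Chi-square goodness of fit test:
H₀: observed counts match expected distribution
H₁: observed counts differ from expected distribution
df = k - 1 = 2
χ² = Σ(O - E)²/E
   = (60 - 58.8)²/58.8 + (14 - 8.6)²/8.6 + (19 - 25.6)²/25.6
   = 0.024 + 3.391 + 1.702
   = 5.12
p-value = 0.0774

Since p-value > α = 0.01, we fail to reject H₀.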